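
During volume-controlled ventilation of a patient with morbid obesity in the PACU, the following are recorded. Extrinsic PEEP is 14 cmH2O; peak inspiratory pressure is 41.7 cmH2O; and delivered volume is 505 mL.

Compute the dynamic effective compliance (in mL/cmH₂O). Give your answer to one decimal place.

18.2

Dynamic compliance = Vt / (PIP − PEEP) = 505 / (41.7 − 14) = 505 / 27.7 = 18.231 mL/cmH2O.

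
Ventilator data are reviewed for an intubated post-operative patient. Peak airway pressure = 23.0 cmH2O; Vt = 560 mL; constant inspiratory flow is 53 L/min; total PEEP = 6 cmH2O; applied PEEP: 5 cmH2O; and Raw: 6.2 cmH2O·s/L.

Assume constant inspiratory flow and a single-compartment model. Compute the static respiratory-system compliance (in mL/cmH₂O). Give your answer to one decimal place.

Flow: 53 L/min ÷ 60 = 0.8833 L/s.
Total PEEP = 6 cmH2O (set 5 + intrinsic 1); this is the baseline alveolar pressure.
Equation of motion (constant flow): PIP = Vt/C + R·V̇ + PEEP.
Vt/C = PIP − R·V̇ − PEEP = 23.0 − 6.2×0.8833 − 6 = 23.0 − 5.476 − 6 = 11.524 cmH2O.
C = Vt / 11.524 = 560 / 11.524 = 48.594 mL/cmH2O.

48.6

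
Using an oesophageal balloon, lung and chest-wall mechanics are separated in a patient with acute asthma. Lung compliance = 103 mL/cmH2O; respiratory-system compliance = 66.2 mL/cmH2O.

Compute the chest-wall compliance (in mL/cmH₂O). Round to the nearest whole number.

185

1/Ccw = 1/Crs − 1/CL.
1/Ccw = 1/66.2 − 1/103 = 0.005397.
Ccw = 185.29 mL/cmH2O.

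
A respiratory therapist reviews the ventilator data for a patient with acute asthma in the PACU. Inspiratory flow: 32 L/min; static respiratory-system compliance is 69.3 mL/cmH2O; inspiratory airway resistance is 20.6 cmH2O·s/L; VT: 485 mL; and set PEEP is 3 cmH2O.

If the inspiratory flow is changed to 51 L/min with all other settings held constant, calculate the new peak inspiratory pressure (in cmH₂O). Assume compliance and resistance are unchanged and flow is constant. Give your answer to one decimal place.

27.5

Flow: 32 L/min ÷ 60 = 0.5333 L/s.
New flow: 51 L/min ÷ 60 = 0.85 L/s.
PIP = Vt/C + R·V̇ + PEEP (constant-flow equation of motion).
Only the resistive term changes: ΔPIP = R × ΔV̇ = 20.6 × (0.85 − 0.5333) = 20.6 × 0.3167 = 6.524 cmH2O.
Original PIP = 485/69.3 + 20.6×0.5333 + 3 = 20.985 cmH2O; new PIP = 20.985 + (6.524) = 27.509 cmH2O.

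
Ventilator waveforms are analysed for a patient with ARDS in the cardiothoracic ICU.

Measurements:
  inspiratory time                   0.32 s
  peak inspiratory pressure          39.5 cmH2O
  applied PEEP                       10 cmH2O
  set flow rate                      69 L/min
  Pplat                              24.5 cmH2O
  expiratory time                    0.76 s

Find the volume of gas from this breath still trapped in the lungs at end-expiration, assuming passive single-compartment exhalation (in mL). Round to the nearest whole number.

Flow: 69 L/min ÷ 60 = 1.15 L/s.
Vt = flow × Ti = 1.15 L/s × 0.32 s × 1000 mL/L = 368.0 mL.
R = (PIP − Pplat)/V̇ = (39.5 − 24.5) / 1.15 = 15.0/1.15 = 13.043 cmH2O·s/L.
C = Vt/(Pplat − PEEP) = 368.0 / (24.5 − 10) = 368.0/14.5 = 25.379 mL/cmH2O.
τ = R × C = 13.043 × 0.02538 L/cmH2O = 0.331 s.
Fraction remaining = e^(−Te/τ) = e^(−0.76/0.331) = 0.1007.
Trapped volume = 368.0 × 0.1007 = 37.058 mL.

37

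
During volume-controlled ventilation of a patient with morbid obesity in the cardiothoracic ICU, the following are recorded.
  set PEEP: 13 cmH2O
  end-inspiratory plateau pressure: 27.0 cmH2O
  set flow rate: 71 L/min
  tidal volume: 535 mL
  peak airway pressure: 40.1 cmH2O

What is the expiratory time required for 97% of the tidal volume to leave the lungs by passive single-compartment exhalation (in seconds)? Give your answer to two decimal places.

1.48

Flow: 71 L/min ÷ 60 = 1.1833 L/s.
R = (PIP − Pplat)/V̇ = (40.1 − 27.0) / 1.1833 = 13.1/1.1833 = 11.071 cmH2O·s/L.
C = Vt/(Pplat − PEEP) = 535.0 / (27.0 − 13) = 535.0/14.0 = 38.214 mL/cmH2O.
τ = R × C = 11.071 × 0.03821 L/cmH2O = 0.423 s.
t = −τ·ln(1 − 0.97) = −0.423·ln(0.03) = 1.483 s.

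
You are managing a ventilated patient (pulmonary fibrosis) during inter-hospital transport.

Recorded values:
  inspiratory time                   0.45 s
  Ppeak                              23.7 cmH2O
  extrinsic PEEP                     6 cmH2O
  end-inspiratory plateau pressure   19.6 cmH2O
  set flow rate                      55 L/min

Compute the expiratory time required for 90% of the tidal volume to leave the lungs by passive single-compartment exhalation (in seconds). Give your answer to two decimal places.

Flow: 55 L/min ÷ 60 = 0.9167 L/s.
Vt = flow × Ti = 0.9167 L/s × 0.45 s × 1000 mL/L = 412.52 mL.
R = (PIP − Pplat)/V̇ = (23.7 − 19.6) / 0.9167 = 4.1/0.9167 = 4.473 cmH2O·s/L.
C = Vt/(Pplat − PEEP) = 412.52 / (19.6 − 6) = 412.52/13.6 = 30.332 mL/cmH2O.
τ = R × C = 4.473 × 0.03033 L/cmH2O = 0.1357 s.
t = −τ·ln(1 − 0.90) = −0.1357·ln(0.1) = 0.3125 s.

0.31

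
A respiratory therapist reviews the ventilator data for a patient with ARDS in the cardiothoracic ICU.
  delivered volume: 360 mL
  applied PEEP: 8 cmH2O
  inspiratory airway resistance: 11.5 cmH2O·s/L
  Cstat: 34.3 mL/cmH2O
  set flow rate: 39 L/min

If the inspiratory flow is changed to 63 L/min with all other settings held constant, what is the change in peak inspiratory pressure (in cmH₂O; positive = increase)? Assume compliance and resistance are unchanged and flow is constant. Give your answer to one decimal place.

4.6

Flow: 39 L/min ÷ 60 = 0.65 L/s.
New flow: 63 L/min ÷ 60 = 1.05 L/s.
PIP = Vt/C + R·V̇ + PEEP (constant-flow equation of motion).
Only the resistive term changes: ΔPIP = R × ΔV̇ = 11.5 × (1.05 − 0.65) = 11.5 × 0.4 = 4.6 cmH2O.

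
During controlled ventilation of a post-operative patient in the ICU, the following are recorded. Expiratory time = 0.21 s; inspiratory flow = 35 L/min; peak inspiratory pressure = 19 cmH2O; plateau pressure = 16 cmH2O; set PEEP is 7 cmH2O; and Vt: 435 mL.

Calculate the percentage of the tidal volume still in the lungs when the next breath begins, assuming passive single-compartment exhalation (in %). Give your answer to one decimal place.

43.0

Flow: 35 L/min ÷ 60 = 0.5833 L/s.
R = (PIP − Pplat)/V̇ = (19 − 16) / 0.5833 = 3.0/0.5833 = 5.143 cmH2O·s/L.
C = Vt/(Pplat − PEEP) = 435.0 / (16 − 7) = 435.0/9.0 = 48.333 mL/cmH2O.
τ = R × C = 5.143 × 0.04833 L/cmH2O = 0.2486 s.
Fraction remaining at end-expiration = e^(−Te/τ) = e^(−0.21/0.2486) = 0.4297 → 42.97%.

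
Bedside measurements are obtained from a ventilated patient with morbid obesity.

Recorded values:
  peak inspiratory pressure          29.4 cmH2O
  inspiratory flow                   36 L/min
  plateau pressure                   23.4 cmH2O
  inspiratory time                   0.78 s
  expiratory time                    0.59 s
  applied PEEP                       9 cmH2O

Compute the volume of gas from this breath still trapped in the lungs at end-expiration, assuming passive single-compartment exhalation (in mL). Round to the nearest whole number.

Flow: 36 L/min ÷ 60 = 0.6 L/s.
Vt = flow × Ti = 0.6 L/s × 0.78 s × 1000 mL/L = 468.0 mL.
R = (PIP − Pplat)/V̇ = (29.4 − 23.4) / 0.6 = 6.0/0.6 = 10.0 cmH2O·s/L.
C = Vt/(Pplat − PEEP) = 468.0 / (23.4 − 9) = 468.0/14.4 = 32.5 mL/cmH2O.
τ = R × C = 10.0 × 0.0325 L/cmH2O = 0.325 s.
Fraction remaining = e^(−Te/τ) = e^(−0.59/0.325) = 0.1628.
Trapped volume = 468.0 × 0.1628 = 76.19 mL.

76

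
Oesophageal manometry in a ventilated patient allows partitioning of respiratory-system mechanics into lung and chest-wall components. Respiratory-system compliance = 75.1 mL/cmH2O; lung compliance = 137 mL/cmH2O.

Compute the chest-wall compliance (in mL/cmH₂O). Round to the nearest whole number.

1/Ccw = 1/Crs − 1/CL.
1/Ccw = 1/75.1 − 1/137 = 0.006016.
Ccw = 166.22 mL/cmH2O.

166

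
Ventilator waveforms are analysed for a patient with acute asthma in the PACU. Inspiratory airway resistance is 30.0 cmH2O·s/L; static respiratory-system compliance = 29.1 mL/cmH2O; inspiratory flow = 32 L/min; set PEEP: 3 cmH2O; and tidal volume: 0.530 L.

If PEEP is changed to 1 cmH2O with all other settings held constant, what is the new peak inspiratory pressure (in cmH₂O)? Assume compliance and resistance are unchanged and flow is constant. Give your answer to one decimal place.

35.2

Flow: 32 L/min ÷ 60 = 0.5333 L/s.
PIP = Vt/C + R·V̇ + PEEP (constant-flow equation of motion).
Only the baseline term changes: ΔPIP = ΔPEEP = 1 − 3 = -2.0 cmH2O.
Original PIP = 530/29.1 + 30.0×0.5333 + 3 = 37.212 cmH2O; new PIP = 37.212 + (-2.0) = 35.212 cmH2O.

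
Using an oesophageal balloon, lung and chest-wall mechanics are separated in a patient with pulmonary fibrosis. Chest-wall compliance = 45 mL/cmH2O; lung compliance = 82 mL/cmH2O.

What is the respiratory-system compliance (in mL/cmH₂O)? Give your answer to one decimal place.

Lung and chest wall are elastances in series: 1/Crs = 1/CL + 1/Ccw.
1/Crs = 1/82 + 1/45 = 0.03442.
Crs = 29.053 mL/cmH2O.

29.1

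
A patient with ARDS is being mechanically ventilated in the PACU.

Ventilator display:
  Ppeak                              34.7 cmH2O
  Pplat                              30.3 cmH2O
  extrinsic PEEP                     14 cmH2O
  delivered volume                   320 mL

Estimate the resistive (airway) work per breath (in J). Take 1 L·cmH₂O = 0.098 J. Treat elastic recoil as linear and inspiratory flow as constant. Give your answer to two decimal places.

With constant inspiratory flow the resistive pressure is constant at PIP − Pplat = 34.7 − 30.3 = 4.4 cmH2O, so resistive work = 4.4 × 0.320 = 1.408 L·cmH2O.
× 0.098 J/(L·cmH2O) → 0.138 J.

0.14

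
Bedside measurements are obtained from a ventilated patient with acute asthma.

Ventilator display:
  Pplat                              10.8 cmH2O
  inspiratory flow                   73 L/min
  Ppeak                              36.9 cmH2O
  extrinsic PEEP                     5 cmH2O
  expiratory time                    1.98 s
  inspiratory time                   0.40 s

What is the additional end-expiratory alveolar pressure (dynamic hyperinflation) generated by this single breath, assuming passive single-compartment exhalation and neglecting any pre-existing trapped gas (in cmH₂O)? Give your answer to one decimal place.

1.9

Flow: 73 L/min ÷ 60 = 1.2167 L/s.
Vt = flow × Ti = 1.2167 L/s × 0.40 s × 1000 mL/L = 486.68 mL.
R = (PIP − Pplat)/V̇ = (36.9 − 10.8) / 1.2167 = 26.1/1.2167 = 21.451 cmH2O·s/L.
C = Vt/(Pplat − PEEP) = 486.68 / (10.8 − 5) = 486.68/5.8 = 83.91 mL/cmH2O.
τ = R × C = 21.451 × 0.08391 L/cmH2O = 1.8 s.
Fraction remaining = e^(−Te/τ) = e^(−1.98/1.8) = 0.3329; trapped volume = 486.68 × 0.3329 = 162.02 mL.
Additional alveolar pressure from trapping ≈ V_trapped / C = 162.02 / 83.91 = 1.931 cmH2O.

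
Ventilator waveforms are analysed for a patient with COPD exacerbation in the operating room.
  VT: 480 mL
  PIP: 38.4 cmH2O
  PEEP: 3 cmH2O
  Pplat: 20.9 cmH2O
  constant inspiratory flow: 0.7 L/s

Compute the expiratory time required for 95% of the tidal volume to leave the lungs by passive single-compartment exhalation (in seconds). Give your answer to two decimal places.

R = (PIP − Pplat)/V̇ = (38.4 − 20.9) / 0.7 = 17.5/0.7 = 25.0 cmH2O·s/L.
C = Vt/(Pplat − PEEP) = 480.0 / (20.9 − 3) = 480.0/17.9 = 26.816 mL/cmH2O.
τ = R × C = 25.0 × 0.02682 L/cmH2O = 0.6705 s.
t = −τ·ln(1 − 0.95) = −0.6705·ln(0.05) = 2.009 s.

2.01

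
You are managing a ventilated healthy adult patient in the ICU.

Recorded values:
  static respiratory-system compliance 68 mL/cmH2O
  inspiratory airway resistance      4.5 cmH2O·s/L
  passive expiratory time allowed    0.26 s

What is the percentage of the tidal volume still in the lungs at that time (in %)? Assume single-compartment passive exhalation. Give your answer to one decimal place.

42.8

τ = R × C = 4.5 × 68 mL/cmH2O = 4.5 × 0.068 L/cmH2O = 0.306 s.
Passive exhalation: V(t)/V₀ = e^(−t/τ) = e^(−0.26/0.306) = 0.4276.
Fraction remaining = 0.4276 → 42.76%.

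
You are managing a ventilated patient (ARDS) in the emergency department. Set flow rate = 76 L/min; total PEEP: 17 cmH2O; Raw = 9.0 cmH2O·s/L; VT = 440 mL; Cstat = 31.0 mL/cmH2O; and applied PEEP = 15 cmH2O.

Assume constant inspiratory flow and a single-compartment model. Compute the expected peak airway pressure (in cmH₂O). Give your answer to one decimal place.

42.6

Flow: 76 L/min ÷ 60 = 1.2667 L/s.
Total PEEP = 17 cmH2O (set 15 + intrinsic 2); this is the baseline alveolar pressure.
Equation of motion (constant flow): PIP = Vt/C + R·V̇ + PEEP.
PIP = 440/31.0 + 9.0×1.2667 + 17 = 14.194 + 11.4 + 17 = 42.594 cmH2O.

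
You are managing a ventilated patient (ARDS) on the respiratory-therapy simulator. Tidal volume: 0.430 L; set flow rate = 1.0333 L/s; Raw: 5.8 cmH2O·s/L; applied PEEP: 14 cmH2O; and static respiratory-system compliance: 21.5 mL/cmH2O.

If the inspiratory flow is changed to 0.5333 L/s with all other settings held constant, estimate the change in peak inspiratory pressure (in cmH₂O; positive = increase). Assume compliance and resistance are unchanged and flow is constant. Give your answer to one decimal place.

PIP = Vt/C + R·V̇ + PEEP (constant-flow equation of motion).
Only the resistive term changes: ΔPIP = R × ΔV̇ = 5.8 × (0.5333 − 1.0333) = 5.8 × -0.5 = -2.9 cmH2O.

-2.9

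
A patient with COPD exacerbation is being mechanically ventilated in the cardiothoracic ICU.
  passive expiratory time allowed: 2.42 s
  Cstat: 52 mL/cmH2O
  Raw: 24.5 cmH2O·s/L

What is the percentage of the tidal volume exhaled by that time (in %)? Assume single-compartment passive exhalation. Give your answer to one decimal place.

τ = R × C = 24.5 × 52 mL/cmH2O = 24.5 × 0.052 L/cmH2O = 1.274 s.
Passive exhalation: V(t)/V₀ = e^(−t/τ) = e^(−2.42/1.274) = 0.1496.
Fraction exhaled = 1 − 0.1496 = 0.8504 → 85.04%.

85.0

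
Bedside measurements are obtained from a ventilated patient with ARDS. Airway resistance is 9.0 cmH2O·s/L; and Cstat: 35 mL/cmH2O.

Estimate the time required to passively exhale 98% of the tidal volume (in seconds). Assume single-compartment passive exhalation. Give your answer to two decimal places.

1.23

τ = R × C = 9.0 × 35 mL/cmH2O = 9.0 × 0.035 L/cmH2O = 0.315 s.
Exhaled fraction f = 1 − e^(−t/τ) → t = −τ·ln(1 − f) = −0.315·ln(0.02) = 1.232 s.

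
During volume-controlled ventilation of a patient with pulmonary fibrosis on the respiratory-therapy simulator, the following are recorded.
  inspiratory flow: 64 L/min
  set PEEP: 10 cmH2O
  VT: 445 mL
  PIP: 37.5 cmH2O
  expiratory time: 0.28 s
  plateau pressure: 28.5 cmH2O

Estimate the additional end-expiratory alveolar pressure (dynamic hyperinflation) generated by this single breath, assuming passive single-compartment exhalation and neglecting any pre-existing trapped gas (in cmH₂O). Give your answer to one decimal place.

Flow: 64 L/min ÷ 60 = 1.0667 L/s.
R = (PIP − Pplat)/V̇ = (37.5 − 28.5) / 1.0667 = 9.0/1.0667 = 8.437 cmH2O·s/L.
C = Vt/(Pplat − PEEP) = 445.0 / (28.5 − 10) = 445.0/18.5 = 24.054 mL/cmH2O.
τ = R × C = 8.437 × 0.02405 L/cmH2O = 0.2029 s.
Fraction remaining = e^(−Te/τ) = e^(−0.28/0.2029) = 0.2516; trapped volume = 445.0 × 0.2516 = 111.96 mL.
Additional alveolar pressure from trapping ≈ V_trapped / C = 111.96 / 24.054 = 4.655 cmH2O.

4.7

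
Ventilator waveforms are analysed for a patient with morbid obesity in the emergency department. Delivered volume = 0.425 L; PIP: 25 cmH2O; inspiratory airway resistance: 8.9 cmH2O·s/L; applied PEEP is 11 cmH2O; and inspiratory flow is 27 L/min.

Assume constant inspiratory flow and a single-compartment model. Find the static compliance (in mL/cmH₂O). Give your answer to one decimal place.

Flow: 27 L/min ÷ 60 = 0.45 L/s.
Equation of motion (constant flow): PIP = Vt/C + R·V̇ + PEEP.
Vt/C = PIP − R·V̇ − PEEP = 25 − 8.9×0.45 − 11 = 25 − 4.005 − 11 = 9.995 cmH2O.
C = Vt / 9.995 = 425 / 9.995 = 42.521 mL/cmH2O.

42.5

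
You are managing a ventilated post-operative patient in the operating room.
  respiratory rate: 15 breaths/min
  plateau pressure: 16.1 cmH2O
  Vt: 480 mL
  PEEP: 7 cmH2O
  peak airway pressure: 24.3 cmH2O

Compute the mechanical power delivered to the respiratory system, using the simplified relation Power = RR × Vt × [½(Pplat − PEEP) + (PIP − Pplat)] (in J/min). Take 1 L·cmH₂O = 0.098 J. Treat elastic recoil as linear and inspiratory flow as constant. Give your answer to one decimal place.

9.0

Per-breath work = Vt × [½(Pplat−PEEP) + (PIP−Pplat)] = 0.480 × [0.5×9.1 + 8.2] = 0.480 × 12.75 = 6.12 L·cmH2O.
Power = 15 × 6.12 = 91.8 L·cmH2O/min.
× 0.098 J/(L·cmH2O) → 8.996 J/min.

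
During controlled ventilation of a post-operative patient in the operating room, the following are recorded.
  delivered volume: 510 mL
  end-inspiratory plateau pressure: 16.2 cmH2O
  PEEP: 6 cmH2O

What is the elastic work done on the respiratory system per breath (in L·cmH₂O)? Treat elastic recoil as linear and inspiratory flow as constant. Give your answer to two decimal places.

2.60

Elastic work ≈ ½ × (Pplat − PEEP) × Vt = 0.5 × (16.2 − 6) × 0.510 L = 0.5 × 10.2 × 0.510 = 2.601 L·cmH2O.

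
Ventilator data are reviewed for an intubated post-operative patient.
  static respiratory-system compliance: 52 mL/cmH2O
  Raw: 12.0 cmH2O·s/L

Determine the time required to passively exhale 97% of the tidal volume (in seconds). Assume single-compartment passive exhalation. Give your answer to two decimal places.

2.19

τ = R × C = 12.0 × 52 mL/cmH2O = 12.0 × 0.052 L/cmH2O = 0.624 s.
Exhaled fraction f = 1 − e^(−t/τ) → t = −τ·ln(1 − f) = −0.624·ln(0.03) = 2.188 s.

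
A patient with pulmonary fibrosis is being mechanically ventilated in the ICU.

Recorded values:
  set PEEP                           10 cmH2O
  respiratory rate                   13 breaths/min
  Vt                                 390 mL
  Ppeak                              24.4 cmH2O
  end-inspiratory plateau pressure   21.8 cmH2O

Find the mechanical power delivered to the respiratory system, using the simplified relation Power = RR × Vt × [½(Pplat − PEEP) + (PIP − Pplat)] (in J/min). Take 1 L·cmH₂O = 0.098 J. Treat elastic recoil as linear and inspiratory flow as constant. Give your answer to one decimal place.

Per-breath work = Vt × [½(Pplat−PEEP) + (PIP−Pplat)] = 0.390 × [0.5×11.8 + 2.6] = 0.390 × 8.5 = 3.315 L·cmH2O.
Power = 13 × 3.315 = 43.095 L·cmH2O/min.
× 0.098 J/(L·cmH2O) → 4.223 J/min.

4.2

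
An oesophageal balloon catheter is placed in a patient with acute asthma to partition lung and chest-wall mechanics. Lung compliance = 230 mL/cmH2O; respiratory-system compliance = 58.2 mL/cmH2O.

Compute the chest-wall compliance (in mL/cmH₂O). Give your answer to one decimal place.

1/Ccw = 1/Crs − 1/CL.
1/Ccw = 1/58.2 − 1/230 = 0.01283.
Ccw = 77.942 mL/cmH2O.

77.9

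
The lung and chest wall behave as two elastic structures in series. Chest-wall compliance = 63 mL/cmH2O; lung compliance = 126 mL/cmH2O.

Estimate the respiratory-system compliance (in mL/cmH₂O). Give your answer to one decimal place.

Lung and chest wall are elastances in series: 1/Crs = 1/CL + 1/Ccw.
1/Crs = 1/126 + 1/63 = 0.02381.
Crs = 41.999 mL/cmH2O.

42.0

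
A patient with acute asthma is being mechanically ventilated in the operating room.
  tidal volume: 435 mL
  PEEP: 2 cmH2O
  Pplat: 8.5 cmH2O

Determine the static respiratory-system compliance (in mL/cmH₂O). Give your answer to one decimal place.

66.9

Cstat = Vt / (Pplat − PEEP) = 435 / (8.5 − 2) = 435 / 6.5 = 66.923 mL/cmH2O.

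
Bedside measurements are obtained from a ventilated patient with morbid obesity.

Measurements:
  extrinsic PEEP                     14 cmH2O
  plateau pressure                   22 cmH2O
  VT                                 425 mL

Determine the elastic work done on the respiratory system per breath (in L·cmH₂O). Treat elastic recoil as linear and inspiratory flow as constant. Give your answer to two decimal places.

Elastic work ≈ ½ × (Pplat − PEEP) × Vt = 0.5 × (22 − 14) × 0.425 L = 0.5 × 8.0 × 0.425 = 1.7 L·cmH2O.

1.70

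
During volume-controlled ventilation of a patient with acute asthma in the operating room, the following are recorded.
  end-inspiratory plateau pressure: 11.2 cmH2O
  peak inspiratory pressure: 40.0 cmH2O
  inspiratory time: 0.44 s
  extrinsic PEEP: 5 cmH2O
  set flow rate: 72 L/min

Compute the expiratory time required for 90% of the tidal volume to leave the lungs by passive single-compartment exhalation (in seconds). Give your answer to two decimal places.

Flow: 72 L/min ÷ 60 = 1.2 L/s.
Vt = flow × Ti = 1.2 L/s × 0.44 s × 1000 mL/L = 528.0 mL.
R = (PIP − Pplat)/V̇ = (40.0 − 11.2) / 1.2 = 28.8/1.2 = 24.0 cmH2O·s/L.
C = Vt/(Pplat − PEEP) = 528.0 / (11.2 − 5) = 528.0/6.2 = 85.161 mL/cmH2O.
τ = R × C = 24.0 × 0.08516 L/cmH2O = 2.044 s.
t = −τ·ln(1 − 0.90) = −2.044·ln(0.1) = 4.706 s.

4.71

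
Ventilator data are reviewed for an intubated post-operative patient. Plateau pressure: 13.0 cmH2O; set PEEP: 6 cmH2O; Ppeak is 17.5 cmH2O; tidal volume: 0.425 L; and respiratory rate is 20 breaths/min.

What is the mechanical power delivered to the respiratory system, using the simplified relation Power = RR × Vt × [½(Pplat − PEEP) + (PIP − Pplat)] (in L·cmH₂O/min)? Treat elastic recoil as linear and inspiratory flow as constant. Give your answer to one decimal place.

Per-breath work = Vt × [½(Pplat−PEEP) + (PIP−Pplat)] = 0.425 × [0.5×7.0 + 4.5] = 0.425 × 8.0 = 3.4 L·cmH2O.
Power = 20 × 3.4 = 68.0 L·cmH2O/min.

68.0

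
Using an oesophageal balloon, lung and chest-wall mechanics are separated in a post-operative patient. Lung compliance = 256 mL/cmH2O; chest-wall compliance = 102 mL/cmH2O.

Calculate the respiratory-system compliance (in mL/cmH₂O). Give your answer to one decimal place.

72.9

Lung and chest wall are elastances in series: 1/Crs = 1/CL + 1/Ccw.
1/Crs = 1/256 + 1/102 = 0.01371.
Crs = 72.939 mL/cmH2O.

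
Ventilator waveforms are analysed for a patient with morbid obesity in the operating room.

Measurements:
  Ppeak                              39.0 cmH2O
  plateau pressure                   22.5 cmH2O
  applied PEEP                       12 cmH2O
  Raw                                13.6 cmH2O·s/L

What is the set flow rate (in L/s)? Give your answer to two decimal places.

flow = (PIP − Pplat) / Raw = 16.5 / 13.6 = 1.213 L/s.

1.21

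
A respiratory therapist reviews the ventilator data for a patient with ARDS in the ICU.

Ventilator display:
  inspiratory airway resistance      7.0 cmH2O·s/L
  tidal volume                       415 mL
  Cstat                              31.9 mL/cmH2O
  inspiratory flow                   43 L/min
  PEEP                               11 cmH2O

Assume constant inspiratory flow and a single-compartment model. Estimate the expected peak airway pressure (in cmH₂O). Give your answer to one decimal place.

29.0

Flow: 43 L/min ÷ 60 = 0.7167 L/s.
Equation of motion (constant flow): PIP = Vt/C + R·V̇ + PEEP.
PIP = 415/31.9 + 7.0×0.7167 + 11 = 13.009 + 5.017 + 11 = 29.026 cmH2O.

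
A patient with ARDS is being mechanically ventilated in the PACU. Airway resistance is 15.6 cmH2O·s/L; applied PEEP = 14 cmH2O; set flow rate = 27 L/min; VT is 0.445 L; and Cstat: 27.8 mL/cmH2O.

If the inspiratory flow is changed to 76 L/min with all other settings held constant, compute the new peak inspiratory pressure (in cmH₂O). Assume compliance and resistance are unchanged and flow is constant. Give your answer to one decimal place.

Flow: 27 L/min ÷ 60 = 0.45 L/s.
New flow: 76 L/min ÷ 60 = 1.2667 L/s.
PIP = Vt/C + R·V̇ + PEEP (constant-flow equation of motion).
Only the resistive term changes: ΔPIP = R × ΔV̇ = 15.6 × (1.2667 − 0.45) = 15.6 × 0.8167 = 12.741 cmH2O.
Original PIP = 445/27.8 + 15.6×0.45 + 14 = 37.027 cmH2O; new PIP = 37.027 + (12.741) = 49.768 cmH2O.

49.8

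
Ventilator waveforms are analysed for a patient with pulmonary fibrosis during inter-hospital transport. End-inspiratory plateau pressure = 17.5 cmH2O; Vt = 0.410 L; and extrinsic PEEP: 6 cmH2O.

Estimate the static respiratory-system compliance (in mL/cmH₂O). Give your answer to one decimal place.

Cstat = Vt / (Pplat − PEEP) = 410 / (17.5 − 6) = 410 / 11.5 = 35.652 mL/cmH2O.

35.7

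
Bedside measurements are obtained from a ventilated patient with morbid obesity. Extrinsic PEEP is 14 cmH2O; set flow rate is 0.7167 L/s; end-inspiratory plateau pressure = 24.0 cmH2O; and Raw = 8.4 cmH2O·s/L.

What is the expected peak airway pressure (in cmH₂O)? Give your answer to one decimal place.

PIP = Pplat + Raw × flow = 24.0 + 8.4 × 0.7167 = 24.0 + 6.02 = 30.02 cmH2O.

30.0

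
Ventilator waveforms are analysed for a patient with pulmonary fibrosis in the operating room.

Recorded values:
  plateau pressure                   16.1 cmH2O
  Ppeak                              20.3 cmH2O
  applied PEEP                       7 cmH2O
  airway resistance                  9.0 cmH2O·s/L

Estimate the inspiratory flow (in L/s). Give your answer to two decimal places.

0.47

flow = (PIP − Pplat) / Raw = 4.2 / 9.0 = 0.4667 L/s.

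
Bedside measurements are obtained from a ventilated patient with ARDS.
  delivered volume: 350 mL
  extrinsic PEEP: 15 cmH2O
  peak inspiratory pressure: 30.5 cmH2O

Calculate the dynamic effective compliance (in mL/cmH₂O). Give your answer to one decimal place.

Dynamic compliance = Vt / (PIP − PEEP) = 350 / (30.5 − 15) = 350 / 15.5 = 22.581 mL/cmH2O.

22.6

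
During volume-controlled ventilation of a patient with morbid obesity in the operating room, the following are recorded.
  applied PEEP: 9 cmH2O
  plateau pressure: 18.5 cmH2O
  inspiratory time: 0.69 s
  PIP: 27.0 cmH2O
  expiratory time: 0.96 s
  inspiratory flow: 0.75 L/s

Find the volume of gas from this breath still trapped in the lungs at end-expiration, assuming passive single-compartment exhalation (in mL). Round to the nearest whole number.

109

Vt = flow × Ti = 0.75 L/s × 0.69 s × 1000 mL/L = 517.5 mL.
R = (PIP − Pplat)/V̇ = (27.0 − 18.5) / 0.75 = 8.5/0.75 = 11.333 cmH2O·s/L.
C = Vt/(Pplat − PEEP) = 517.5 / (18.5 − 9) = 517.5/9.5 = 54.474 mL/cmH2O.
τ = R × C = 11.333 × 0.05447 L/cmH2O = 0.6173 s.
Fraction remaining = e^(−Te/τ) = e^(−0.96/0.6173) = 0.2112.
Trapped volume = 517.5 × 0.2112 = 109.3 mL.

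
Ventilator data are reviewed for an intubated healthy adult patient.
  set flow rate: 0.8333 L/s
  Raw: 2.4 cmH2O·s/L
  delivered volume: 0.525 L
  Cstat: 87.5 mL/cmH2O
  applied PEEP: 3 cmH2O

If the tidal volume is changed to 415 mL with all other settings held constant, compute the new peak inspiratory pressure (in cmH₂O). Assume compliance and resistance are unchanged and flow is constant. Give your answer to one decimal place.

9.7

PIP = Vt/C + R·V̇ + PEEP (constant-flow equation of motion).
Only the elastic term changes: ΔPIP = ΔVt / C = (415 − 525) / 87.5 = -1.257 cmH2O.
Original PIP = 525/87.5 + 2.4×0.8333 + 3 = 11.0 cmH2O; new PIP = 11.0 + (-1.257) = 9.743 cmH2O.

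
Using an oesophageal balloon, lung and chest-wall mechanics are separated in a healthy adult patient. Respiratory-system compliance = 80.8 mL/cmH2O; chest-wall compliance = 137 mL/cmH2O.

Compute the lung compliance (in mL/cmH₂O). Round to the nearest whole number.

197

1/CL = 1/Crs − 1/Ccw.
1/CL = 1/80.8 − 1/137 = 0.005077.
CL = 196.97 mL/cmH2O.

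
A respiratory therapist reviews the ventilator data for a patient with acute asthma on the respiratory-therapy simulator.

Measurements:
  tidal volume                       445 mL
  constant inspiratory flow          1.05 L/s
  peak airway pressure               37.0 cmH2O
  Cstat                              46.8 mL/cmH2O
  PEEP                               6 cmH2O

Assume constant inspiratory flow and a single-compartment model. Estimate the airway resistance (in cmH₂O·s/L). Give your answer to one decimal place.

20.5

Equation of motion (constant flow): PIP = Vt/C + R·V̇ + PEEP.
R·V̇ = PIP − Vt/C − PEEP = 37.0 − 445/46.8 − 6 = 37.0 − 9.509 − 6 = 21.491 cmH2O.
R = 21.491 / 1.05 = 20.468 cmH2O·s/L.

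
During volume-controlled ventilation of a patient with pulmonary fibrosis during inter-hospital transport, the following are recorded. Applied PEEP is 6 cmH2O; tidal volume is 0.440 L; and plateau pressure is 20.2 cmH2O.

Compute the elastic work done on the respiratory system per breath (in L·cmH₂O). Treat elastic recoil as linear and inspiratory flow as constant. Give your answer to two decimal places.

3.12

Elastic work ≈ ½ × (Pplat − PEEP) × Vt = 0.5 × (20.2 − 6) × 0.440 L = 0.5 × 14.2 × 0.440 = 3.124 L·cmH2O.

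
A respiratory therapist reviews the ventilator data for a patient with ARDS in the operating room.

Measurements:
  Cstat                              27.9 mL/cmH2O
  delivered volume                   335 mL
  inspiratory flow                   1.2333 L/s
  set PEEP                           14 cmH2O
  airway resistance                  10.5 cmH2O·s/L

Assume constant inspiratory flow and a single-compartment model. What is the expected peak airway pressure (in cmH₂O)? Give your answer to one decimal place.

Equation of motion (constant flow): PIP = Vt/C + R·V̇ + PEEP.
PIP = 335/27.9 + 10.5×1.2333 + 14 = 12.007 + 12.95 + 14 = 38.957 cmH2O.

39.0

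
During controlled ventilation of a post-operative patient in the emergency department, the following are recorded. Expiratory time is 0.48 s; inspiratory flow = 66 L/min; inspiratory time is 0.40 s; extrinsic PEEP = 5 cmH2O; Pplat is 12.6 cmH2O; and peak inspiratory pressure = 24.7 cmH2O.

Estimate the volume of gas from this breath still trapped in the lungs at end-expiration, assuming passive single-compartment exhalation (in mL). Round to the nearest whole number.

207

Flow: 66 L/min ÷ 60 = 1.1 L/s.
Vt = flow × Ti = 1.1 L/s × 0.40 s × 1000 mL/L = 440.0 mL.
R = (PIP − Pplat)/V̇ = (24.7 − 12.6) / 1.1 = 12.1/1.1 = 11.0 cmH2O·s/L.
C = Vt/(Pplat − PEEP) = 440.0 / (12.6 − 5) = 440.0/7.6 = 57.895 mL/cmH2O.
τ = R × C = 11.0 × 0.0579 L/cmH2O = 0.6369 s.
Fraction remaining = e^(−Te/τ) = e^(−0.48/0.6369) = 0.4706.
Trapped volume = 440.0 × 0.4706 = 207.06 mL.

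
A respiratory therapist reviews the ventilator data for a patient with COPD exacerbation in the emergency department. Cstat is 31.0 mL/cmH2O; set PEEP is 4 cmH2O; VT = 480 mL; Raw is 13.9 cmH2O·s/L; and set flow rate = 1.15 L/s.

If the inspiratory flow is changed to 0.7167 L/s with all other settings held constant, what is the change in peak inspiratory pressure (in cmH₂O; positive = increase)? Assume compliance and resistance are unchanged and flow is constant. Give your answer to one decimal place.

PIP = Vt/C + R·V̇ + PEEP (constant-flow equation of motion).
Only the resistive term changes: ΔPIP = R × ΔV̇ = 13.9 × (0.7167 − 1.15) = 13.9 × -0.4333 = -6.023 cmH2O.

-6.0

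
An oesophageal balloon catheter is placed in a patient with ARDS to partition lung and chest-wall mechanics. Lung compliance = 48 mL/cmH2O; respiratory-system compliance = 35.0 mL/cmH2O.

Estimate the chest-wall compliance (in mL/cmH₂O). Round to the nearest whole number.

129

1/Ccw = 1/Crs − 1/CL.
1/Ccw = 1/35.0 − 1/48 = 0.007738.
Ccw = 129.23 mL/cmH2O.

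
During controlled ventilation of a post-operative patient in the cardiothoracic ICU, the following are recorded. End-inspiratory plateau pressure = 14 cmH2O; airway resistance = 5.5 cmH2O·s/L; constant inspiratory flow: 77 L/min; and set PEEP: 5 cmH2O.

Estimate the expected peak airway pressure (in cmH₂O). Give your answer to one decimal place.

Flow: 77 L/min ÷ 60 = 1.2833 L/s.
PIP = Pplat + Raw × flow = 14 + 5.5 × 1.2833 = 14 + 7.058 = 21.058 cmH2O.

21.1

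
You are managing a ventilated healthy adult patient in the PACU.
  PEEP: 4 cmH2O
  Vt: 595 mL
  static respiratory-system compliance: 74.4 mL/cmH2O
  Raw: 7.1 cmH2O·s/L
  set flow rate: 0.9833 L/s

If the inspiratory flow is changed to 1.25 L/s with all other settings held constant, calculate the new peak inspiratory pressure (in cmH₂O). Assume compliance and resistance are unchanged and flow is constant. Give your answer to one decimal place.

PIP = Vt/C + R·V̇ + PEEP (constant-flow equation of motion).
Only the resistive term changes: ΔPIP = R × ΔV̇ = 7.1 × (1.25 − 0.9833) = 7.1 × 0.2667 = 1.894 cmH2O.
Original PIP = 595/74.4 + 7.1×0.9833 + 4 = 18.979 cmH2O; new PIP = 18.979 + (1.894) = 20.873 cmH2O.

20.9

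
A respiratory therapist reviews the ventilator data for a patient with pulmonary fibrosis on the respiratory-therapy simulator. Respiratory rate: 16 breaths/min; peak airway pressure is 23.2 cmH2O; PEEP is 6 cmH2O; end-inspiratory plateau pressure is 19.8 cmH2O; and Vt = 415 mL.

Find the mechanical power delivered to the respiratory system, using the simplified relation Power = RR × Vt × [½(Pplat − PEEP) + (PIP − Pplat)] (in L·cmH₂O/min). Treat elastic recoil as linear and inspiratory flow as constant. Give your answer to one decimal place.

68.4

Per-breath work = Vt × [½(Pplat−PEEP) + (PIP−Pplat)] = 0.415 × [0.5×13.8 + 3.4] = 0.415 × 10.3 = 4.275 L·cmH2O.
Power = 16 × 4.275 = 68.4 L·cmH2O/min.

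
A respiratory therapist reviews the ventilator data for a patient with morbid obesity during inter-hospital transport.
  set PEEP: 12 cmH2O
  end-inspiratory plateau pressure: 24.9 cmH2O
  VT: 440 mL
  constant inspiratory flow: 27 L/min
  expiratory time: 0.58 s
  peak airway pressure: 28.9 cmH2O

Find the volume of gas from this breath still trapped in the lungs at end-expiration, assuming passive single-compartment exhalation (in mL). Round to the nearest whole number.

65

Flow: 27 L/min ÷ 60 = 0.45 L/s.
R = (PIP − Pplat)/V̇ = (28.9 − 24.9) / 0.45 = 4.0/0.45 = 8.889 cmH2O·s/L.
C = Vt/(Pplat − PEEP) = 440.0 / (24.9 − 12) = 440.0/12.9 = 34.109 mL/cmH2O.
τ = R × C = 8.889 × 0.03411 L/cmH2O = 0.3032 s.
Fraction remaining = e^(−Te/τ) = e^(−0.58/0.3032) = 0.1476.
Trapped volume = 440.0 × 0.1476 = 64.944 mL.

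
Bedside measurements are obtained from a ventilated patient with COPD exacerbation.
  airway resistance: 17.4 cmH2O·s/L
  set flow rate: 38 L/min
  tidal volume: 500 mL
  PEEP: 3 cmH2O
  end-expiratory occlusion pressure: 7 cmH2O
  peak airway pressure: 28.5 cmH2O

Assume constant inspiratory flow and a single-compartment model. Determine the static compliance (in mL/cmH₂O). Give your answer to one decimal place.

47.7

Flow: 38 L/min ÷ 60 = 0.6333 L/s.
Total PEEP = 7 cmH2O (set 3 + intrinsic 4); this is the baseline alveolar pressure.
Equation of motion (constant flow): PIP = Vt/C + R·V̇ + PEEP.
Vt/C = PIP − R·V̇ − PEEP = 28.5 − 17.4×0.6333 − 7 = 28.5 − 11.019 − 7 = 10.481 cmH2O.
C = Vt / 10.481 = 500 / 10.481 = 47.705 mL/cmH2O.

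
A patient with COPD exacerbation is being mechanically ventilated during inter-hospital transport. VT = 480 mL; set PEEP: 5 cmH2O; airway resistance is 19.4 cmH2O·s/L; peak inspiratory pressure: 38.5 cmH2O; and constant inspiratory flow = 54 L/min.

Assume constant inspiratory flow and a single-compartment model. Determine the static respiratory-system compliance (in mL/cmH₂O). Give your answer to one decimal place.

29.9

Flow: 54 L/min ÷ 60 = 0.9 L/s.
Equation of motion (constant flow): PIP = Vt/C + R·V̇ + PEEP.
Vt/C = PIP − R·V̇ − PEEP = 38.5 − 19.4×0.9 − 5 = 38.5 − 17.46 − 5 = 16.04 cmH2O.
C = Vt / 16.04 = 480 / 16.04 = 29.925 mL/cmH2O.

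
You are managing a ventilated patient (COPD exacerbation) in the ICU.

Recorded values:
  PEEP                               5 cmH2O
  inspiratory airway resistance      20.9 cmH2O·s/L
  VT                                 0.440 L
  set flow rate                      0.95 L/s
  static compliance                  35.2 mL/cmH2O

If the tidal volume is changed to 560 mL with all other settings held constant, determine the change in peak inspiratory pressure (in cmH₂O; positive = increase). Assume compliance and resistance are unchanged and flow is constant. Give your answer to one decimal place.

PIP = Vt/C + R·V̇ + PEEP (constant-flow equation of motion).
Only the elastic term changes: ΔPIP = ΔVt / C = (560 − 440) / 35.2 = 3.409 cmH2O.

3.4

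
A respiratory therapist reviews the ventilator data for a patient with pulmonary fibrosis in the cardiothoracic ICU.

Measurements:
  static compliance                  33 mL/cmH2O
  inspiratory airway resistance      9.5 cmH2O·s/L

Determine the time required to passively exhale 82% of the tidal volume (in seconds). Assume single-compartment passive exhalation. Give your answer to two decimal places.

τ = R × C = 9.5 × 33 mL/cmH2O = 9.5 × 0.033 L/cmH2O = 0.3135 s.
Exhaled fraction f = 1 − e^(−t/τ) → t = −τ·ln(1 − f) = −0.3135·ln(0.18) = 0.5376 s.

0.54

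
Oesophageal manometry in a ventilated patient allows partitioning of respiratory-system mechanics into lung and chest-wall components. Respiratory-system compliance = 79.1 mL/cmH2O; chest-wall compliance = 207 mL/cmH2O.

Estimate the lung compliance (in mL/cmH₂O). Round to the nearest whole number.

128

1/CL = 1/Crs − 1/Ccw.
1/CL = 1/79.1 − 1/207 = 0.007811.
CL = 128.02 mL/cmH2O.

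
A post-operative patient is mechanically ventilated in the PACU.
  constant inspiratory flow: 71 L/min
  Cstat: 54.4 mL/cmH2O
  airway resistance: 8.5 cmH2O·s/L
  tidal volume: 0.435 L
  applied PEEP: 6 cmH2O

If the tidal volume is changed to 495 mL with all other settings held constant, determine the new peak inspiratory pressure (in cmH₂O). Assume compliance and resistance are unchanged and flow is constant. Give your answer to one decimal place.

25.2

Flow: 71 L/min ÷ 60 = 1.1833 L/s.
PIP = Vt/C + R·V̇ + PEEP (constant-flow equation of motion).
Only the elastic term changes: ΔPIP = ΔVt / C = (495 − 435) / 54.4 = 1.103 cmH2O.
Original PIP = 435/54.4 + 8.5×1.1833 + 6 = 24.054 cmH2O; new PIP = 24.054 + (1.103) = 25.157 cmH2O.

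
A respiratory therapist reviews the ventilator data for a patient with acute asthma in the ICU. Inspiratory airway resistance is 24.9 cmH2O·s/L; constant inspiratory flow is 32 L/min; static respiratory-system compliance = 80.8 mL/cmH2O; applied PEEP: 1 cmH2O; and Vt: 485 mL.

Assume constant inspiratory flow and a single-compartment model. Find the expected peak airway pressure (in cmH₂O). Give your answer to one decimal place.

Flow: 32 L/min ÷ 60 = 0.5333 L/s.
Equation of motion (constant flow): PIP = Vt/C + R·V̇ + PEEP.
PIP = 485/80.8 + 24.9×0.5333 + 1 = 6.002 + 13.279 + 1 = 20.281 cmH2O.

20.3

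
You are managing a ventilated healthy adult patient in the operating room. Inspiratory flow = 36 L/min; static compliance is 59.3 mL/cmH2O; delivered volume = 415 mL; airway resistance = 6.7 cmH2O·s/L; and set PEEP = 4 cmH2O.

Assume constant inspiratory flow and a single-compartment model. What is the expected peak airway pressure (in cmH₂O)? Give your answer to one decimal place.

15.0

Flow: 36 L/min ÷ 60 = 0.6 L/s.
Equation of motion (constant flow): PIP = Vt/C + R·V̇ + PEEP.
PIP = 415/59.3 + 6.7×0.6 + 4 = 6.998 + 4.02 + 4 = 15.018 cmH2O.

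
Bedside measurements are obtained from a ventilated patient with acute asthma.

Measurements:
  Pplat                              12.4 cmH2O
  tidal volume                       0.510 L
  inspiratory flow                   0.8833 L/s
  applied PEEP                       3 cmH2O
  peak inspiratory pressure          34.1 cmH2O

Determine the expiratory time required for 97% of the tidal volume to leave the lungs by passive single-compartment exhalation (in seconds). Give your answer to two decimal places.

4.67

R = (PIP − Pplat)/V̇ = (34.1 − 12.4) / 0.8833 = 21.7/0.8833 = 24.567 cmH2O·s/L.
C = Vt/(Pplat − PEEP) = 510.0 / (12.4 − 3) = 510.0/9.4 = 54.255 mL/cmH2O.
τ = R × C = 24.567 × 0.05426 L/cmH2O = 1.333 s.
t = −τ·ln(1 − 0.97) = −1.333·ln(0.03) = 4.674 s.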